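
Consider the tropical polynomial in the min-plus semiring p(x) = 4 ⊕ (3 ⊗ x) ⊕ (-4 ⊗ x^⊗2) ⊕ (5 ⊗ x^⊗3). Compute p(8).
p(8) = 4

A tropical monomial a ⊗ x^⊗i evaluates to a + i · x. Evaluating each term at x = 8:
  Term 0 contributes 4 + 0 · 8 = 4
  Term 1 contributes 3 + 1 · 8 = 11
  Term 2 contributes -4 + 2 · 8 = 12
  Term 3 contributes 5 + 3 · 8 = 29
p(8) = ⊕ of these = min[4, 11, 12, 29] = 4.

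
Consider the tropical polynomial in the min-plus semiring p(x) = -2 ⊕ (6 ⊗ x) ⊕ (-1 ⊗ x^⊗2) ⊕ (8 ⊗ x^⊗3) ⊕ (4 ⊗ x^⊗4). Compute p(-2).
p(-2) = -5

A tropical monomial a ⊗ x^⊗i evaluates to a + i · x. Evaluating each term at x = -2:
  Term 0 contributes -2 + 0 · -2 = -2
  Term 1 contributes 6 + 1 · -2 = 4
  Term 2 contributes -1 + 2 · -2 = -5
  Term 3 contributes 8 + 3 · -2 = 2
  Term 4 contributes 4 + 4 · -2 = -4
p(-2) = ⊕ of these = min[-2, 4, -5, 2, -4] = -5.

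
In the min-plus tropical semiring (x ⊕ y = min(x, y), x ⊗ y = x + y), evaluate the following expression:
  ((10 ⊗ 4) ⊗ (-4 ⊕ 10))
((10 ⊗ 4) ⊗ (-4 ⊕ 10)) = 10

Expand innermost to outermost. Recall ⊕ takes the minimum of its arguments and ⊗ takes their sum. Working out the expression ((10 ⊗ 4) ⊗ (-4 ⊕ 10)) gives 10.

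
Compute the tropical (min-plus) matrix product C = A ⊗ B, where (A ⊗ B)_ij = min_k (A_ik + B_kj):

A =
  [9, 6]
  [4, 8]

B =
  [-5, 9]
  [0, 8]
A ⊗ B =
  [4, 14]
  [-1, 13]

Apply the min-plus product entry-by-entry:
  C[0][0] = min over k of (A[0][0] + B[0][0] = 9 + -5 = 4, A[0][1] + B[1][0] = 6 + 0 = 6) = 4 (attained at k = 0)
  C[0][1] = min over k of (A[0][0] + B[0][1] = 9 + 9 = 18, A[0][1] + B[1][1] = 6 + 8 = 14) = 14 (attained at k = 1)
  C[1][0] = min over k of (A[1][0] + B[0][0] = 4 + -5 = -1, A[1][1] + B[1][0] = 8 + 0 = 8) = -1 (attained at k = 0)
  C[1][1] = min over k of (A[1][0] + B[0][1] = 4 + 9 = 13, A[1][1] + B[1][1] = 8 + 8 = 16) = 13 (attained at k = 0)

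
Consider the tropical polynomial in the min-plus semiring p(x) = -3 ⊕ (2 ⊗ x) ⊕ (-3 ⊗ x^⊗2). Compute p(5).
p(5) = -3

A tropical monomial a ⊗ x^⊗i evaluates to a + i · x. Evaluating each term at x = 5:
  Term 0 contributes -3 + 0 · 5 = -3
  Term 1 contributes 2 + 1 · 5 = 7
  Term 2 contributes -3 + 2 · 5 = 7
p(5) = ⊕ of these = min[-3, 7, 7] = -3.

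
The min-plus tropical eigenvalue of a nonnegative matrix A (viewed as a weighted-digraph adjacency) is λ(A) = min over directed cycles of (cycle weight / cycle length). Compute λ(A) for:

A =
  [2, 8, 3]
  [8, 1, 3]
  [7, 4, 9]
λ(A) = 1

Enumerate directed cycles and compute their means (weight / length). Sample:
  cycle 0 → 0: weight = 2, length = 1, mean = 2/1 ≈ 2.000
  cycle 1 → 1: weight = 1, length = 1, mean = 1/1 ≈ 1.000
  cycle 2 → 2: weight = 9, length = 1, mean = 9/1 ≈ 9.000
  cycle 0 → 1 → 0: weight = 16, length = 2, mean = 16/2 ≈ 8.000
  cycle 0 → 2 → 0: weight = 10, length = 2, mean = 10/2 ≈ 5.000
  cycle 1 → 0 → 1: weight = 16, length = 2, mean = 16/2 ≈ 8.000
Minimum mean = 1.000, attained e.g. along the cycle 1 → 1 with weight 1 and length 1. So λ(A) = 1/1 = 1.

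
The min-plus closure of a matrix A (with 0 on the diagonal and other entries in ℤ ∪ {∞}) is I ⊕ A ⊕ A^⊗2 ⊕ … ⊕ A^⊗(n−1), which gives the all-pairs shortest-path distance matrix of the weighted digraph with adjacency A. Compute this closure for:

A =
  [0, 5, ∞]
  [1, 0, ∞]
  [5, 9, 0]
Closure =
  [0, 5, ∞]
  [1, 0, ∞]
  [5, 9, 0]

This is the Floyd-Warshall all-pairs shortest-path computation. For each intermediate vertex k = 0, 1, …, 2, update dist[i][j] ← min(dist[i][j], dist[i][k] + dist[k][j]). The final matrix gives, for each (i, j), the minimum total weight of any directed path from i to j (possibly empty when i = j).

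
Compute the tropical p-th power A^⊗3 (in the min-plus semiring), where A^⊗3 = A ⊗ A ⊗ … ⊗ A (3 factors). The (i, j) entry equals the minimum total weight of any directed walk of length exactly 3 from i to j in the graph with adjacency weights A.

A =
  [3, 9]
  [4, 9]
A^⊗3 =
  [9, 15]
  [10, 16]

Each entry (A^⊗3)_ij equals the minimum over all length-3 walks i = v_0 → v_1 → … → v_3 = j of Σ_t A[v_t][v_{t+1}]. For example, for (i, j) = (0, 1) we minimise over 4 possible intermediate vertex sequences; the minimum is 15, attained along the walk 0 → 0 → 0 → 1.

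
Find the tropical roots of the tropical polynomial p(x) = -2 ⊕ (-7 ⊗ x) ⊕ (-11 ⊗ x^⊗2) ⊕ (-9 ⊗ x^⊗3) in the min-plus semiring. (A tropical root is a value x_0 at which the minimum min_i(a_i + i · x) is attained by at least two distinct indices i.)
Roots: {-2, 4, 5}

Each tropical root is a break point of the lower envelope of the lines y = a_i + i · x (there are 4 lines, with slopes 0, 1, ..., 3). Only the lines that attain the minimum somewhere contribute to roots; other lines are dominated. Here the surviving (envelope) indices are i = 3, i = 2, i = 1, i = 0.
Intersections between consecutive envelope lines give the roots: for adjacent envelope indices i < j the intersection is x = (a_i − a_j) / (j − i). Reading off the sorted break points: {-2, 4, 5}.
Verification: at each break x_0, at least two indices attain the minimum of min_i(a_i + i · x_0).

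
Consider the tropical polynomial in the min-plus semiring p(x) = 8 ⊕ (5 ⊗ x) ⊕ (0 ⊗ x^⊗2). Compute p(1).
p(1) = 2

A tropical monomial a ⊗ x^⊗i evaluates to a + i · x. Evaluating each term at x = 1:
  Term 0 contributes 8 + 0 · 1 = 8
  Term 1 contributes 5 + 1 · 1 = 6
  Term 2 contributes 0 + 2 · 1 = 2
p(1) = ⊕ of these = min[8, 6, 2] = 2.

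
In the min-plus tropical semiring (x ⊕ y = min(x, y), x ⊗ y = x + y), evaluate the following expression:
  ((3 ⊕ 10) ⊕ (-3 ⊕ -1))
((3 ⊕ 10) ⊕ (-3 ⊕ -1)) = -3

Expand innermost to outermost. Recall ⊕ takes the minimum of its arguments and ⊗ takes their sum. Working out the expression ((3 ⊕ 10) ⊕ (-3 ⊕ -1)) gives -3.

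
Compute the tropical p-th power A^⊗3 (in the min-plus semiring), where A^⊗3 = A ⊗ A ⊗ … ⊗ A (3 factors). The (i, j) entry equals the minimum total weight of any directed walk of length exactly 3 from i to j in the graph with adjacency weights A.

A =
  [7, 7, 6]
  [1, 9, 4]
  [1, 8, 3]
A^⊗3 =
  [10, 14, 12]
  [8, 12, 10]
  [7, 11, 9]

Each entry (A^⊗3)_ij equals the minimum over all length-3 walks i = v_0 → v_1 → … → v_3 = j of Σ_t A[v_t][v_{t+1}]. For example, for (i, j) = (0, 2) we minimise over 9 possible intermediate vertex sequences; the minimum is 12, attained along the walk 0 → 2 → 2 → 2.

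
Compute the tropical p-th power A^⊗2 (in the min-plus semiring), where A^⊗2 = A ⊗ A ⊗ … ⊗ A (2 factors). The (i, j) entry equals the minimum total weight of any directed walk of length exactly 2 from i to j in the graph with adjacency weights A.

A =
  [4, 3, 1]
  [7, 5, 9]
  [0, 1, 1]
A^⊗2 =
  [1, 2, 2]
  [9, 10, 8]
  [1, 2, 1]

Each entry (A^⊗2)_ij equals the minimum over all length-2 walks i = v_0 → v_1 → … → v_2 = j of Σ_t A[v_t][v_{t+1}]. For example, for (i, j) = (0, 2) we minimise over 3 possible intermediate vertex sequences; the minimum is 2, attained along the walk 0 → 2 → 2.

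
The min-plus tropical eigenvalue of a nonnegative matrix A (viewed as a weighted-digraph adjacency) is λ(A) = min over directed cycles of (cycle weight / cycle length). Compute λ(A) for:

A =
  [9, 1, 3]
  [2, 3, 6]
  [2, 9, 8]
λ(A) = 3/2

Enumerate directed cycles and compute their means (weight / length). Sample:
  cycle 0 → 0: weight = 9, length = 1, mean = 9/1 ≈ 9.000
  cycle 1 → 1: weight = 3, length = 1, mean = 3/1 ≈ 3.000
  cycle 2 → 2: weight = 8, length = 1, mean = 8/1 ≈ 8.000
  cycle 0 → 1 → 0: weight = 3, length = 2, mean = 3/2 ≈ 1.500
  cycle 0 → 2 → 0: weight = 5, length = 2, mean = 5/2 ≈ 2.500
  cycle 1 → 0 → 1: weight = 3, length = 2, mean = 3/2 ≈ 1.500
Minimum mean = 1.500, attained e.g. along the cycle 0 → 1 → 0 with weight 3 and length 2. So λ(A) = 3/2 = 3/2.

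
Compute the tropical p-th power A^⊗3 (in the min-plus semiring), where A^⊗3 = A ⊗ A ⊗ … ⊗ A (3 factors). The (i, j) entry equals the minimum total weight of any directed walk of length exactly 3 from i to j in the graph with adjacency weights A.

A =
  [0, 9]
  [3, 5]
A^⊗3 =
  [0, 9]
  [3, 12]

Each entry (A^⊗3)_ij equals the minimum over all length-3 walks i = v_0 → v_1 → … → v_3 = j of Σ_t A[v_t][v_{t+1}]. For example, for (i, j) = (0, 1) we minimise over 4 possible intermediate vertex sequences; the minimum is 9, attained along the walk 0 → 0 → 0 → 1.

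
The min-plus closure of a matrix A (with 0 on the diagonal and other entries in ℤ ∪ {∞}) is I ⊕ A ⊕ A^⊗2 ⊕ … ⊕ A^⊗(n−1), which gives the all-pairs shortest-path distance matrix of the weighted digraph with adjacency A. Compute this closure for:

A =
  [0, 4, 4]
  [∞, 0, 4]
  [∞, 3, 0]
Closure =
  [0, 4, 4]
  [∞, 0, 4]
  [∞, 3, 0]

This is the Floyd-Warshall all-pairs shortest-path computation. For each intermediate vertex k = 0, 1, …, 2, update dist[i][j] ← min(dist[i][j], dist[i][k] + dist[k][j]). The final matrix gives, for each (i, j), the minimum total weight of any directed path from i to j (possibly empty when i = j).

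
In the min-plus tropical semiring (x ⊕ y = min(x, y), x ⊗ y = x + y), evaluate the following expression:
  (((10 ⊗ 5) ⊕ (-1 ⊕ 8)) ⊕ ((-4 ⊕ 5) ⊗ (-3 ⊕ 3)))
(((10 ⊗ 5) ⊕ (-1 ⊕ 8)) ⊕ ((-4 ⊕ 5) ⊗ (-3 ⊕ 3))) = -7

Expand innermost to outermost. Recall ⊕ takes the minimum of its arguments and ⊗ takes their sum. Working out the expression (((10 ⊗ 5) ⊕ (-1 ⊕ 8)) ⊕ ((-4 ⊕ 5) ⊗ (-3 ⊕ 3))) gives -7.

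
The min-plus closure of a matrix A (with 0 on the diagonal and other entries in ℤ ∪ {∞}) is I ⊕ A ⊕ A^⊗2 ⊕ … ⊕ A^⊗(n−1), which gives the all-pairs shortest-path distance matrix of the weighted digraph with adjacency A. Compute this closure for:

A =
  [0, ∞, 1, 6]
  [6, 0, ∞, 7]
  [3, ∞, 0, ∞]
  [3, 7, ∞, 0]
Closure =
  [0, 13, 1, 6]
  [6, 0, 7, 7]
  [3, 16, 0, 9]
  [3, 7, 4, 0]

This is the Floyd-Warshall all-pairs shortest-path computation. For each intermediate vertex k = 0, 1, …, 3, update dist[i][j] ← min(dist[i][j], dist[i][k] + dist[k][j]). The final matrix gives, for each (i, j), the minimum total weight of any directed path from i to j (possibly empty when i = j).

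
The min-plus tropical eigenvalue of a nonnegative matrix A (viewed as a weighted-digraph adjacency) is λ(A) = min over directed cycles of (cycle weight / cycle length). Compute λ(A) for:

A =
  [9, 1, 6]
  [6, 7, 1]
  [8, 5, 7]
λ(A) = 3

Enumerate directed cycles and compute their means (weight / length). Sample:
  cycle 0 → 0: weight = 9, length = 1, mean = 9/1 ≈ 9.000
  cycle 1 → 1: weight = 7, length = 1, mean = 7/1 ≈ 7.000
  cycle 2 → 2: weight = 7, length = 1, mean = 7/1 ≈ 7.000
  cycle 0 → 1 → 0: weight = 7, length = 2, mean = 7/2 ≈ 3.500
  cycle 0 → 2 → 0: weight = 14, length = 2, mean = 14/2 ≈ 7.000
  cycle 1 → 0 → 1: weight = 7, length = 2, mean = 7/2 ≈ 3.500
Minimum mean = 3.000, attained e.g. along the cycle 1 → 2 → 1 with weight 6 and length 2. So λ(A) = 6/2 = 3.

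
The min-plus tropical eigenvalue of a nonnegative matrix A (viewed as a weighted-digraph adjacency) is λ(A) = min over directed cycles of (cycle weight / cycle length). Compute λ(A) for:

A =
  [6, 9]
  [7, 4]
λ(A) = 4

Enumerate directed cycles and compute their means (weight / length). Sample:
  cycle 0 → 0: weight = 6, length = 1, mean = 6/1 ≈ 6.000
  cycle 1 → 1: weight = 4, length = 1, mean = 4/1 ≈ 4.000
  cycle 0 → 1 → 0: weight = 16, length = 2, mean = 16/2 ≈ 8.000
  cycle 1 → 0 → 1: weight = 16, length = 2, mean = 16/2 ≈ 8.000
Minimum mean = 4.000, attained e.g. along the cycle 1 → 1 with weight 4 and length 1. So λ(A) = 4/1 = 4.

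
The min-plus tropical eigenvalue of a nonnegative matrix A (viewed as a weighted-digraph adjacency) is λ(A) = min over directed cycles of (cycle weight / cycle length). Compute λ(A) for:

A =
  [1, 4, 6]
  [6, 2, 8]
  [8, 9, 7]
λ(A) = 1

Enumerate directed cycles and compute their means (weight / length). Sample:
  cycle 0 → 0: weight = 1, length = 1, mean = 1/1 ≈ 1.000
  cycle 1 → 1: weight = 2, length = 1, mean = 2/1 ≈ 2.000
  cycle 2 → 2: weight = 7, length = 1, mean = 7/1 ≈ 7.000
  cycle 0 → 1 → 0: weight = 10, length = 2, mean = 10/2 ≈ 5.000
  cycle 0 → 2 → 0: weight = 14, length = 2, mean = 14/2 ≈ 7.000
  cycle 1 → 0 → 1: weight = 10, length = 2, mean = 10/2 ≈ 5.000
Minimum mean = 1.000, attained e.g. along the cycle 0 → 0 with weight 1 and length 1. So λ(A) = 1/1 = 1.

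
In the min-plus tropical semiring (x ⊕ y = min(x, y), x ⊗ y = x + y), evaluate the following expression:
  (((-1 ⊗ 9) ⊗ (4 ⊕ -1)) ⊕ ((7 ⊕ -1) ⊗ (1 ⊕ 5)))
(((-1 ⊗ 9) ⊗ (4 ⊕ -1)) ⊕ ((7 ⊕ -1) ⊗ (1 ⊕ 5))) = 0

Expand innermost to outermost. Recall ⊕ takes the minimum of its arguments and ⊗ takes their sum. Working out the expression (((-1 ⊗ 9) ⊗ (4 ⊕ -1)) ⊕ ((7 ⊕ -1) ⊗ (1 ⊕ 5))) gives 0.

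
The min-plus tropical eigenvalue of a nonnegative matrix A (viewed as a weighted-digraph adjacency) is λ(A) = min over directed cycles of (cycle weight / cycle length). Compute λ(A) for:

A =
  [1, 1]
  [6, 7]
λ(A) = 1

Enumerate directed cycles and compute their means (weight / length). Sample:
  cycle 0 → 0: weight = 1, length = 1, mean = 1/1 ≈ 1.000
  cycle 1 → 1: weight = 7, length = 1, mean = 7/1 ≈ 7.000
  cycle 0 → 1 → 0: weight = 7, length = 2, mean = 7/2 ≈ 3.500
  cycle 1 → 0 → 1: weight = 7, length = 2, mean = 7/2 ≈ 3.500
Minimum mean = 1.000, attained e.g. along the cycle 0 → 0 with weight 1 and length 1. So λ(A) = 1/1 = 1.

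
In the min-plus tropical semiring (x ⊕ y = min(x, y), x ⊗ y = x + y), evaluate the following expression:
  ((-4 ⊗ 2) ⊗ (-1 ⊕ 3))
((-4 ⊗ 2) ⊗ (-1 ⊕ 3)) = -3

Expand innermost to outermost. Recall ⊕ takes the minimum of its arguments and ⊗ takes their sum. Working out the expression ((-4 ⊗ 2) ⊗ (-1 ⊕ 3)) gives -3.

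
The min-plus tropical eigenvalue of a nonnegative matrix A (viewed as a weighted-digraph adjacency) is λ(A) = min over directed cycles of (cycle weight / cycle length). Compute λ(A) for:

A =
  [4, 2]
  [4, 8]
λ(A) = 3

Enumerate directed cycles and compute their means (weight / length). Sample:
  cycle 0 → 0: weight = 4, length = 1, mean = 4/1 ≈ 4.000
  cycle 1 → 1: weight = 8, length = 1, mean = 8/1 ≈ 8.000
  cycle 0 → 1 → 0: weight = 6, length = 2, mean = 6/2 ≈ 3.000
  cycle 1 → 0 → 1: weight = 6, length = 2, mean = 6/2 ≈ 3.000
Minimum mean = 3.000, attained e.g. along the cycle 0 → 1 → 0 with weight 6 and length 2. So λ(A) = 6/2 = 3.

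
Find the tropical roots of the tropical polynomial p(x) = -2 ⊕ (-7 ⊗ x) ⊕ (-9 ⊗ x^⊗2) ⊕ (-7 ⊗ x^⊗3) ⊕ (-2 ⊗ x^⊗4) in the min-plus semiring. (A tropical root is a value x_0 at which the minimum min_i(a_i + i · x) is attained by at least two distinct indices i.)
Roots: {-5, -2, 2, 5}

Each tropical root is a break point of the lower envelope of the lines y = a_i + i · x (there are 5 lines, with slopes 0, 1, ..., 4). Only the lines that attain the minimum somewhere contribute to roots; other lines are dominated. Here the surviving (envelope) indices are i = 4, i = 3, i = 2, i = 1, i = 0.
Intersections between consecutive envelope lines give the roots: for adjacent envelope indices i < j the intersection is x = (a_i − a_j) / (j − i). Reading off the sorted break points: {-5, -2, 2, 5}.
Verification: at each break x_0, at least two indices attain the minimum of min_i(a_i + i · x_0).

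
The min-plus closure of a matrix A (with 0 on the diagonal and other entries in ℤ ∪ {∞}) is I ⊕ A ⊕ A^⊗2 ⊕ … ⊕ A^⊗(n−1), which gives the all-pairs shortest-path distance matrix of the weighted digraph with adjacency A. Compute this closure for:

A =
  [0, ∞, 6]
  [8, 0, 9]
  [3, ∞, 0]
Closure =
  [0, ∞, 6]
  [8, 0, 9]
  [3, ∞, 0]

This is the Floyd-Warshall all-pairs shortest-path computation. For each intermediate vertex k = 0, 1, …, 2, update dist[i][j] ← min(dist[i][j], dist[i][k] + dist[k][j]). The final matrix gives, for each (i, j), the minimum total weight of any directed path from i to j (possibly empty when i = j).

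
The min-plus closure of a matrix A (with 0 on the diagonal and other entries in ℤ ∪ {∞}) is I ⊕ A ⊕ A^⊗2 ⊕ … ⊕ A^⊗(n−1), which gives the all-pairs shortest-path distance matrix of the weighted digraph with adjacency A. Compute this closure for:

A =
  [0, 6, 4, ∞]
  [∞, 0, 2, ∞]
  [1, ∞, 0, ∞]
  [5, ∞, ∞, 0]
Closure =
  [0, 6, 4, ∞]
  [3, 0, 2, ∞]
  [1, 7, 0, ∞]
  [5, 11, 9, 0]

This is the Floyd-Warshall all-pairs shortest-path computation. For each intermediate vertex k = 0, 1, …, 3, update dist[i][j] ← min(dist[i][j], dist[i][k] + dist[k][j]). The final matrix gives, for each (i, j), the minimum total weight of any directed path from i to j (possibly empty when i = j).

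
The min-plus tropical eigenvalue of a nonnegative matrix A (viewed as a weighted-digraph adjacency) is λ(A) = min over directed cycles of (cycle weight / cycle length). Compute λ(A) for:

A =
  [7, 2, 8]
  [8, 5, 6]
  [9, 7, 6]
λ(A) = 5

Enumerate directed cycles and compute their means (weight / length). Sample:
  cycle 0 → 0: weight = 7, length = 1, mean = 7/1 ≈ 7.000
  cycle 1 → 1: weight = 5, length = 1, mean = 5/1 ≈ 5.000
  cycle 2 → 2: weight = 6, length = 1, mean = 6/1 ≈ 6.000
  cycle 0 → 1 → 0: weight = 10, length = 2, mean = 10/2 ≈ 5.000
  cycle 0 → 2 → 0: weight = 17, length = 2, mean = 17/2 ≈ 8.500
  cycle 1 → 0 → 1: weight = 10, length = 2, mean = 10/2 ≈ 5.000
Minimum mean = 5.000, attained e.g. along the cycle 1 → 1 with weight 5 and length 1. So λ(A) = 5/1 = 5.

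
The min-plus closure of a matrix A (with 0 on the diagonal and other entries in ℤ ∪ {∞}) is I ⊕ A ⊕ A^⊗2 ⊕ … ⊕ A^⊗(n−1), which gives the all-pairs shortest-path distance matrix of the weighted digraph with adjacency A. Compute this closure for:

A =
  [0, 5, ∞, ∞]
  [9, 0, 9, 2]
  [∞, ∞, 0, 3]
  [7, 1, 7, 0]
Closure =
  [0, 5, 14, 7]
  [9, 0, 9, 2]
  [10, 4, 0, 3]
  [7, 1, 7, 0]

This is the Floyd-Warshall all-pairs shortest-path computation. For each intermediate vertex k = 0, 1, …, 3, update dist[i][j] ← min(dist[i][j], dist[i][k] + dist[k][j]). The final matrix gives, for each (i, j), the minimum total weight of any directed path from i to j (possibly empty when i = j).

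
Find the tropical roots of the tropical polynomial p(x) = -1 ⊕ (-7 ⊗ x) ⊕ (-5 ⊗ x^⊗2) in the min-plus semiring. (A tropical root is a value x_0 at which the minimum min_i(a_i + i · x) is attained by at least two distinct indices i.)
Roots: {-2, 6}

Each tropical root is a break point of the lower envelope of the lines y = a_i + i · x (there are 3 lines, with slopes 0, 1, ..., 2). Only the lines that attain the minimum somewhere contribute to roots; other lines are dominated. Here the surviving (envelope) indices are i = 2, i = 1, i = 0.
Intersections between consecutive envelope lines give the roots: for adjacent envelope indices i < j the intersection is x = (a_i − a_j) / (j − i). Reading off the sorted break points: {-2, 6}.
Verification: at each break x_0, at least two indices attain the minimum of min_i(a_i + i · x_0).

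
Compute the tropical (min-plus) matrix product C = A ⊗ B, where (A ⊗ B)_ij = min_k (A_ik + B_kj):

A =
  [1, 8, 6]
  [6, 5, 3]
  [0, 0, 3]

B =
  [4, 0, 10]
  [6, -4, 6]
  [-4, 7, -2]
A ⊗ B =
  [2, 1, 4]
  [-1, 1, 1]
  [-1, -4, 1]

Apply the min-plus product entry-by-entry:
  C[0][0] = min over k of (A[0][0] + B[0][0] = 1 + 4 = 5, A[0][1] + B[1][0] = 8 + 6 = 14, A[0][2] + B[2][0] = 6 + -4 = 2) = 2 (attained at k = 2)
  C[0][1] = min over k of (A[0][0] + B[0][1] = 1 + 0 = 1, A[0][1] + B[1][1] = 8 + -4 = 4, A[0][2] + B[2][1] = 6 + 7 = 13) = 1 (attained at k = 0)
  C[0][2] = min over k of (A[0][0] + B[0][2] = 1 + 10 = 11, A[0][1] + B[1][2] = 8 + 6 = 14, A[0][2] + B[2][2] = 6 + -2 = 4) = 4 (attained at k = 2)
  C[1][0] = min over k of (A[1][0] + B[0][0] = 6 + 4 = 10, A[1][1] + B[1][0] = 5 + 6 = 11, A[1][2] + B[2][0] = 3 + -4 = -1) = -1 (attained at k = 2)
  C[1][1] = min over k of (A[1][0] + B[0][1] = 6 + 0 = 6, A[1][1] + B[1][1] = 5 + -4 = 1, A[1][2] + B[2][1] = 3 + 7 = 10) = 1 (attained at k = 1)
  C[1][2] = min over k of (A[1][0] + B[0][2] = 6 + 10 = 16, A[1][1] + B[1][2] = 5 + 6 = 11, A[1][2] + B[2][2] = 3 + -2 = 1) = 1 (attained at k = 2)
  C[2][0] = min over k of (A[2][0] + B[0][0] = 0 + 4 = 4, A[2][1] + B[1][0] = 0 + 6 = 6, A[2][2] + B[2][0] = 3 + -4 = -1) = -1 (attained at k = 2)
  C[2][1] = min over k of (A[2][0] + B[0][1] = 0 + 0 = 0, A[2][1] + B[1][1] = 0 + -4 = -4, A[2][2] + B[2][1] = 3 + 7 = 10) = -4 (attained at k = 1)
  C[2][2] = min over k of (A[2][0] + B[0][2] = 0 + 10 = 10, A[2][1] + B[1][2] = 0 + 6 = 6, A[2][2] + B[2][2] = 3 + -2 = 1) = 1 (attained at k = 2)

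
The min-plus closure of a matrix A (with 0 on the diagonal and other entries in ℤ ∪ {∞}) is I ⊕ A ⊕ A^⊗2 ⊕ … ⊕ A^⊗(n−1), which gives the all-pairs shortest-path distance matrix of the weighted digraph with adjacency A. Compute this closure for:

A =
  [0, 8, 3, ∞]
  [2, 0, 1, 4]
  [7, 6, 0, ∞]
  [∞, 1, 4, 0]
Closure =
  [0, 8, 3, 12]
  [2, 0, 1, 4]
  [7, 6, 0, 10]
  [3, 1, 2, 0]

This is the Floyd-Warshall all-pairs shortest-path computation. For each intermediate vertex k = 0, 1, …, 3, update dist[i][j] ← min(dist[i][j], dist[i][k] + dist[k][j]). The final matrix gives, for each (i, j), the minimum total weight of any directed path from i to j (possibly empty when i = j).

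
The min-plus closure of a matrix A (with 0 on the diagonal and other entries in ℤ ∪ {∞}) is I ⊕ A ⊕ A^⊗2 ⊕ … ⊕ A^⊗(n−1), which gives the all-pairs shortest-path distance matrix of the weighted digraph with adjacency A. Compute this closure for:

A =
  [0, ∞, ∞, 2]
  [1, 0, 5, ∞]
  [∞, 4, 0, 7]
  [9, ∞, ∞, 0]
Closure =
  [0, ∞, ∞, 2]
  [1, 0, 5, 3]
  [5, 4, 0, 7]
  [9, ∞, ∞, 0]

This is the Floyd-Warshall all-pairs shortest-path computation. For each intermediate vertex k = 0, 1, …, 3, update dist[i][j] ← min(dist[i][j], dist[i][k] + dist[k][j]). The final matrix gives, for each (i, j), the minimum total weight of any directed path from i to j (possibly empty when i = j).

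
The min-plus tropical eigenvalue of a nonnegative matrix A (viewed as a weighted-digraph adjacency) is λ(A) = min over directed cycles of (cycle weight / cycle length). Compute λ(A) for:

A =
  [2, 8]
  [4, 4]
λ(A) = 2

Enumerate directed cycles and compute their means (weight / length). Sample:
  cycle 0 → 0: weight = 2, length = 1, mean = 2/1 ≈ 2.000
  cycle 1 → 1: weight = 4, length = 1, mean = 4/1 ≈ 4.000
  cycle 0 → 1 → 0: weight = 12, length = 2, mean = 12/2 ≈ 6.000
  cycle 1 → 0 → 1: weight = 12, length = 2, mean = 12/2 ≈ 6.000
Minimum mean = 2.000, attained e.g. along the cycle 0 → 0 with weight 2 and length 1. So λ(A) = 2/1 = 2.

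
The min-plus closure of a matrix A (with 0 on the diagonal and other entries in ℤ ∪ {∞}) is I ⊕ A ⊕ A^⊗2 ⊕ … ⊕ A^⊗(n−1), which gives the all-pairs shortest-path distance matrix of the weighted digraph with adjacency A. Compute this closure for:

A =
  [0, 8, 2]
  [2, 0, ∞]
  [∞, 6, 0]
Closure =
  [0, 8, 2]
  [2, 0, 4]
  [8, 6, 0]

This is the Floyd-Warshall all-pairs shortest-path computation. For each intermediate vertex k = 0, 1, …, 2, update dist[i][j] ← min(dist[i][j], dist[i][k] + dist[k][j]). The final matrix gives, for each (i, j), the minimum total weight of any directed path from i to j (possibly empty when i = j).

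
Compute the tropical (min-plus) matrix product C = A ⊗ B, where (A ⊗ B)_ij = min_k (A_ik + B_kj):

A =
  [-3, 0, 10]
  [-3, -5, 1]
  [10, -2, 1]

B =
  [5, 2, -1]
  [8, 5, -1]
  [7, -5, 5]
A ⊗ B =
  [2, -1, -4]
  [2, -4, -6]
  [6, -4, -3]

Apply the min-plus product entry-by-entry:
  C[0][0] = min over k of (A[0][0] + B[0][0] = -3 + 5 = 2, A[0][1] + B[1][0] = 0 + 8 = 8, A[0][2] + B[2][0] = 10 + 7 = 17) = 2 (attained at k = 0)
  C[0][1] = min over k of (A[0][0] + B[0][1] = -3 + 2 = -1, A[0][1] + B[1][1] = 0 + 5 = 5, A[0][2] + B[2][1] = 10 + -5 = 5) = -1 (attained at k = 0)
  C[0][2] = min over k of (A[0][0] + B[0][2] = -3 + -1 = -4, A[0][1] + B[1][2] = 0 + -1 = -1, A[0][2] + B[2][2] = 10 + 5 = 15) = -4 (attained at k = 0)
  C[1][0] = min over k of (A[1][0] + B[0][0] = -3 + 5 = 2, A[1][1] + B[1][0] = -5 + 8 = 3, A[1][2] + B[2][0] = 1 + 7 = 8) = 2 (attained at k = 0)
  C[1][1] = min over k of (A[1][0] + B[0][1] = -3 + 2 = -1, A[1][1] + B[1][1] = -5 + 5 = 0, A[1][2] + B[2][1] = 1 + -5 = -4) = -4 (attained at k = 2)
  C[1][2] = min over k of (A[1][0] + B[0][2] = -3 + -1 = -4, A[1][1] + B[1][2] = -5 + -1 = -6, A[1][2] + B[2][2] = 1 + 5 = 6) = -6 (attained at k = 1)
  C[2][0] = min over k of (A[2][0] + B[0][0] = 10 + 5 = 15, A[2][1] + B[1][0] = -2 + 8 = 6, A[2][2] + B[2][0] = 1 + 7 = 8) = 6 (attained at k = 1)
  C[2][1] = min over k of (A[2][0] + B[0][1] = 10 + 2 = 12, A[2][1] + B[1][1] = -2 + 5 = 3, A[2][2] + B[2][1] = 1 + -5 = -4) = -4 (attained at k = 2)
  C[2][2] = min over k of (A[2][0] + B[0][2] = 10 + -1 = 9, A[2][1] + B[1][2] = -2 + -1 = -3, A[2][2] + B[2][2] = 1 + 5 = 6) = -3 (attained at k = 1)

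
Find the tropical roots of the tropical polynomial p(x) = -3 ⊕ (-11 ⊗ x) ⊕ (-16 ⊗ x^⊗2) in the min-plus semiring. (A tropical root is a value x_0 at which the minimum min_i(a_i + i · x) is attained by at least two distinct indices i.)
Roots: {5, 8}

Each tropical root is a break point of the lower envelope of the lines y = a_i + i · x (there are 3 lines, with slopes 0, 1, ..., 2). Only the lines that attain the minimum somewhere contribute to roots; other lines are dominated. Here the surviving (envelope) indices are i = 2, i = 1, i = 0.
Intersections between consecutive envelope lines give the roots: for adjacent envelope indices i < j the intersection is x = (a_i − a_j) / (j − i). Reading off the sorted break points: {5, 8}.
Verification: at each break x_0, at least two indices attain the minimum of min_i(a_i + i · x_0).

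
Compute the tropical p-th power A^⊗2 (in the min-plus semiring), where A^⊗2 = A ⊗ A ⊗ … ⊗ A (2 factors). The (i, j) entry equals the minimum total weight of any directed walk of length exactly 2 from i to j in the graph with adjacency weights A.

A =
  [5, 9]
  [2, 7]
A^⊗2 =
  [10, 14]
  [7, 11]

Each entry (A^⊗2)_ij equals the minimum over all length-2 walks i = v_0 → v_1 → … → v_2 = j of Σ_t A[v_t][v_{t+1}]. For example, for (i, j) = (0, 1) we minimise over 2 possible intermediate vertex sequences; the minimum is 14, attained along the walk 0 → 0 → 1.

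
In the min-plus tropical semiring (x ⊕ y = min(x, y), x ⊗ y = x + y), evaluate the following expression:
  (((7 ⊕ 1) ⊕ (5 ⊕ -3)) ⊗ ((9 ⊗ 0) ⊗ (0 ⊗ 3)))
(((7 ⊕ 1) ⊕ (5 ⊕ -3)) ⊗ ((9 ⊗ 0) ⊗ (0 ⊗ 3))) = 9

Expand innermost to outermost. Recall ⊕ takes the minimum of its arguments and ⊗ takes their sum. Working out the expression (((7 ⊕ 1) ⊕ (5 ⊕ -3)) ⊗ ((9 ⊗ 0) ⊗ (0 ⊗ 3))) gives 9.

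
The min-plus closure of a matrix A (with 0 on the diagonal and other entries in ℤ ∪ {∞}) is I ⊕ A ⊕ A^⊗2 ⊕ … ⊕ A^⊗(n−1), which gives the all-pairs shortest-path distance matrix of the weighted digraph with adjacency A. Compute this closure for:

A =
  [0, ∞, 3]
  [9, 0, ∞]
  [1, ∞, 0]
Closure =
  [0, ∞, 3]
  [9, 0, 12]
  [1, ∞, 0]

This is the Floyd-Warshall all-pairs shortest-path computation. For each intermediate vertex k = 0, 1, …, 2, update dist[i][j] ← min(dist[i][j], dist[i][k] + dist[k][j]). The final matrix gives, for each (i, j), the minimum total weight of any directed path from i to j (possibly empty when i = j).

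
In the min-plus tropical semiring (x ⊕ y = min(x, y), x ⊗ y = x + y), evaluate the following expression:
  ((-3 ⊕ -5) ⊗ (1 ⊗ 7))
((-3 ⊕ -5) ⊗ (1 ⊗ 7)) = 3

Expand innermost to outermost. Recall ⊕ takes the minimum of its arguments and ⊗ takes their sum. Working out the expression ((-3 ⊕ -5) ⊗ (1 ⊗ 7)) gives 3.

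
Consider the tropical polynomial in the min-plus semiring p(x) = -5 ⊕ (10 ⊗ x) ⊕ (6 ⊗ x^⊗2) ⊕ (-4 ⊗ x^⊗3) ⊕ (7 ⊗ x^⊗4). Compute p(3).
p(3) = -5

A tropical monomial a ⊗ x^⊗i evaluates to a + i · x. Evaluating each term at x = 3:
  Term 0 contributes -5 + 0 · 3 = -5
  Term 1 contributes 10 + 1 · 3 = 13
  Term 2 contributes 6 + 2 · 3 = 12
  Term 3 contributes -4 + 3 · 3 = 5
  Term 4 contributes 7 + 4 · 3 = 19
p(3) = ⊕ of these = min[-5, 13, 12, 5, 19] = -5.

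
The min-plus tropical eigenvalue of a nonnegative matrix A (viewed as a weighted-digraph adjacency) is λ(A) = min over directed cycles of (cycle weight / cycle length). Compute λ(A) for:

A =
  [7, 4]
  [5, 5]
λ(A) = 9/2

Enumerate directed cycles and compute their means (weight / length). Sample:
  cycle 0 → 0: weight = 7, length = 1, mean = 7/1 ≈ 7.000
  cycle 1 → 1: weight = 5, length = 1, mean = 5/1 ≈ 5.000
  cycle 0 → 1 → 0: weight = 9, length = 2, mean = 9/2 ≈ 4.500
  cycle 1 → 0 → 1: weight = 9, length = 2, mean = 9/2 ≈ 4.500
Minimum mean = 4.500, attained e.g. along the cycle 0 → 1 → 0 with weight 9 and length 2. So λ(A) = 9/2 = 9/2.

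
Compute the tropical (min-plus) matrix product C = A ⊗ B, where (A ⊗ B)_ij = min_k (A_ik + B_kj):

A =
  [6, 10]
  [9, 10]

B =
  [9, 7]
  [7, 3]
A ⊗ B =
  [15, 13]
  [17, 13]

Apply the min-plus product entry-by-entry:
  C[0][0] = min over k of (A[0][0] + B[0][0] = 6 + 9 = 15, A[0][1] + B[1][0] = 10 + 7 = 17) = 15 (attained at k = 0)
  C[0][1] = min over k of (A[0][0] + B[0][1] = 6 + 7 = 13, A[0][1] + B[1][1] = 10 + 3 = 13) = 13 (attained at k = 0)
  C[1][0] = min over k of (A[1][0] + B[0][0] = 9 + 9 = 18, A[1][1] + B[1][0] = 10 + 7 = 17) = 17 (attained at k = 1)
  C[1][1] = min over k of (A[1][0] + B[0][1] = 9 + 7 = 16, A[1][1] + B[1][1] = 10 + 3 = 13) = 13 (attained at k = 1)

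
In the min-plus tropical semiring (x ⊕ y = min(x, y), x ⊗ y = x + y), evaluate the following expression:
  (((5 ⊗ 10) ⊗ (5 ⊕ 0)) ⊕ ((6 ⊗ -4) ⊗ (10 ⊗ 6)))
(((5 ⊗ 10) ⊗ (5 ⊕ 0)) ⊕ ((6 ⊗ -4) ⊗ (10 ⊗ 6))) = 15

Expand innermost to outermost. Recall ⊕ takes the minimum of its arguments and ⊗ takes their sum. Working out the expression (((5 ⊗ 10) ⊗ (5 ⊕ 0)) ⊕ ((6 ⊗ -4) ⊗ (10 ⊗ 6))) gives 15.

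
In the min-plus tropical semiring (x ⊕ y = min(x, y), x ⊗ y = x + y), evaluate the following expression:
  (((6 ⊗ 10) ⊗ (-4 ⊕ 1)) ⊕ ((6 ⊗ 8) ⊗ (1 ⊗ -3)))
(((6 ⊗ 10) ⊗ (-4 ⊕ 1)) ⊕ ((6 ⊗ 8) ⊗ (1 ⊗ -3))) = 12

Expand innermost to outermost. Recall ⊕ takes the minimum of its arguments and ⊗ takes their sum. Working out the expression (((6 ⊗ 10) ⊗ (-4 ⊕ 1)) ⊕ ((6 ⊗ 8) ⊗ (1 ⊗ -3))) gives 12.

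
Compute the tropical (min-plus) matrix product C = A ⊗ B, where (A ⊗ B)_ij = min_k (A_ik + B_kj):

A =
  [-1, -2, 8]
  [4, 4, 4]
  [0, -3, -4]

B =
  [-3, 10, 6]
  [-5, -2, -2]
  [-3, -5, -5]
A ⊗ B =
  [-7, -4, -4]
  [-1, -1, -1]
  [-8, -9, -9]

Apply the min-plus product entry-by-entry:
  C[0][0] = min over k of (A[0][0] + B[0][0] = -1 + -3 = -4, A[0][1] + B[1][0] = -2 + -5 = -7, A[0][2] + B[2][0] = 8 + -3 = 5) = -7 (attained at k = 1)
  C[0][1] = min over k of (A[0][0] + B[0][1] = -1 + 10 = 9, A[0][1] + B[1][1] = -2 + -2 = -4, A[0][2] + B[2][1] = 8 + -5 = 3) = -4 (attained at k = 1)
  C[0][2] = min over k of (A[0][0] + B[0][2] = -1 + 6 = 5, A[0][1] + B[1][2] = -2 + -2 = -4, A[0][2] + B[2][2] = 8 + -5 = 3) = -4 (attained at k = 1)
  C[1][0] = min over k of (A[1][0] + B[0][0] = 4 + -3 = 1, A[1][1] + B[1][0] = 4 + -5 = -1, A[1][2] + B[2][0] = 4 + -3 = 1) = -1 (attained at k = 1)
  C[1][1] = min over k of (A[1][0] + B[0][1] = 4 + 10 = 14, A[1][1] + B[1][1] = 4 + -2 = 2, A[1][2] + B[2][1] = 4 + -5 = -1) = -1 (attained at k = 2)
  C[1][2] = min over k of (A[1][0] + B[0][2] = 4 + 6 = 10, A[1][1] + B[1][2] = 4 + -2 = 2, A[1][2] + B[2][2] = 4 + -5 = -1) = -1 (attained at k = 2)
  C[2][0] = min over k of (A[2][0] + B[0][0] = 0 + -3 = -3, A[2][1] + B[1][0] = -3 + -5 = -8, A[2][2] + B[2][0] = -4 + -3 = -7) = -8 (attained at k = 1)
  C[2][1] = min over k of (A[2][0] + B[0][1] = 0 + 10 = 10, A[2][1] + B[1][1] = -3 + -2 = -5, A[2][2] + B[2][1] = -4 + -5 = -9) = -9 (attained at k = 2)
  C[2][2] = min over k of (A[2][0] + B[0][2] = 0 + 6 = 6, A[2][1] + B[1][2] = -3 + -2 = -5, A[2][2] + B[2][2] = -4 + -5 = -9) = -9 (attained at k = 2)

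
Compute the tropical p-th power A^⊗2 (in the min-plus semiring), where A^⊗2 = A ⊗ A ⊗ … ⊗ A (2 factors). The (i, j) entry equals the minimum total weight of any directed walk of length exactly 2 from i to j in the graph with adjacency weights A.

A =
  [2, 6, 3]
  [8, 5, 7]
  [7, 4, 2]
A^⊗2 =
  [4, 7, 5]
  [10, 10, 9]
  [9, 6, 4]

Each entry (A^⊗2)_ij equals the minimum over all length-2 walks i = v_0 → v_1 → … → v_2 = j of Σ_t A[v_t][v_{t+1}]. For example, for (i, j) = (0, 2) we minimise over 3 possible intermediate vertex sequences; the minimum is 5, attained along the walk 0 → 0 → 2.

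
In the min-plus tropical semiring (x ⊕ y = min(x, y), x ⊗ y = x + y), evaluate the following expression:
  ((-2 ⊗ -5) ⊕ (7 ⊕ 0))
((-2 ⊗ -5) ⊕ (7 ⊕ 0)) = -7

Expand innermost to outermost. Recall ⊕ takes the minimum of its arguments and ⊗ takes their sum. Working out the expression ((-2 ⊗ -5) ⊕ (7 ⊕ 0)) gives -7.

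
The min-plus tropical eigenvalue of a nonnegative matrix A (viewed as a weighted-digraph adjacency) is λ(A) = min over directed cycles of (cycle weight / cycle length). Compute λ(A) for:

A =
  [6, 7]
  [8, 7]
λ(A) = 6

Enumerate directed cycles and compute their means (weight / length). Sample:
  cycle 0 → 0: weight = 6, length = 1, mean = 6/1 ≈ 6.000
  cycle 1 → 1: weight = 7, length = 1, mean = 7/1 ≈ 7.000
  cycle 0 → 1 → 0: weight = 15, length = 2, mean = 15/2 ≈ 7.500
  cycle 1 → 0 → 1: weight = 15, length = 2, mean = 15/2 ≈ 7.500
Minimum mean = 6.000, attained e.g. along the cycle 0 → 0 with weight 6 and length 1. So λ(A) = 6/1 = 6.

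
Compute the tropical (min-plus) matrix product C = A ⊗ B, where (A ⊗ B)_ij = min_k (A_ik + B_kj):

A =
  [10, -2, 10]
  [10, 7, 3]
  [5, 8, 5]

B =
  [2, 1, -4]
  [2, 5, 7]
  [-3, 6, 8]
A ⊗ B =
  [0, 3, 5]
  [0, 9, 6]
  [2, 6, 1]

Apply the min-plus product entry-by-entry:
  C[0][0] = min over k of (A[0][0] + B[0][0] = 10 + 2 = 12, A[0][1] + B[1][0] = -2 + 2 = 0, A[0][2] + B[2][0] = 10 + -3 = 7) = 0 (attained at k = 1)
  C[0][1] = min over k of (A[0][0] + B[0][1] = 10 + 1 = 11, A[0][1] + B[1][1] = -2 + 5 = 3, A[0][2] + B[2][1] = 10 + 6 = 16) = 3 (attained at k = 1)
  C[0][2] = min over k of (A[0][0] + B[0][2] = 10 + -4 = 6, A[0][1] + B[1][2] = -2 + 7 = 5, A[0][2] + B[2][2] = 10 + 8 = 18) = 5 (attained at k = 1)
  C[1][0] = min over k of (A[1][0] + B[0][0] = 10 + 2 = 12, A[1][1] + B[1][0] = 7 + 2 = 9, A[1][2] + B[2][0] = 3 + -3 = 0) = 0 (attained at k = 2)
  C[1][1] = min over k of (A[1][0] + B[0][1] = 10 + 1 = 11, A[1][1] + B[1][1] = 7 + 5 = 12, A[1][2] + B[2][1] = 3 + 6 = 9) = 9 (attained at k = 2)
  C[1][2] = min over k of (A[1][0] + B[0][2] = 10 + -4 = 6, A[1][1] + B[1][2] = 7 + 7 = 14, A[1][2] + B[2][2] = 3 + 8 = 11) = 6 (attained at k = 0)
  C[2][0] = min over k of (A[2][0] + B[0][0] = 5 + 2 = 7, A[2][1] + B[1][0] = 8 + 2 = 10, A[2][2] + B[2][0] = 5 + -3 = 2) = 2 (attained at k = 2)
  C[2][1] = min over k of (A[2][0] + B[0][1] = 5 + 1 = 6, A[2][1] + B[1][1] = 8 + 5 = 13, A[2][2] + B[2][1] = 5 + 6 = 11) = 6 (attained at k = 0)
  C[2][2] = min over k of (A[2][0] + B[0][2] = 5 + -4 = 1, A[2][1] + B[1][2] = 8 + 7 = 15, A[2][2] + B[2][2] = 5 + 8 = 13) = 1 (attained at k = 0)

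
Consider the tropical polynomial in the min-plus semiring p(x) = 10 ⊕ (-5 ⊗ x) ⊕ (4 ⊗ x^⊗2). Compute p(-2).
p(-2) = -7

A tropical monomial a ⊗ x^⊗i evaluates to a + i · x. Evaluating each term at x = -2:
  Term 0 contributes 10 + 0 · -2 = 10
  Term 1 contributes -5 + 1 · -2 = -7
  Term 2 contributes 4 + 2 · -2 = 0
p(-2) = ⊕ of these = min[10, -7, 0] = -7.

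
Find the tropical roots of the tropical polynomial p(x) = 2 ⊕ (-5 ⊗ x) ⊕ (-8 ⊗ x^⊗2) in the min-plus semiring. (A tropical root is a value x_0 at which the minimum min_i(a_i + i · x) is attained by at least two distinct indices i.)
Roots: {3, 7}

Each tropical root is a break point of the lower envelope of the lines y = a_i + i · x (there are 3 lines, with slopes 0, 1, ..., 2). Only the lines that attain the minimum somewhere contribute to roots; other lines are dominated. Here the surviving (envelope) indices are i = 2, i = 1, i = 0.
Intersections between consecutive envelope lines give the roots: for adjacent envelope indices i < j the intersection is x = (a_i − a_j) / (j − i). Reading off the sorted break points: {3, 7}.
Verification: at each break x_0, at least two indices attain the minimum of min_i(a_i + i · x_0).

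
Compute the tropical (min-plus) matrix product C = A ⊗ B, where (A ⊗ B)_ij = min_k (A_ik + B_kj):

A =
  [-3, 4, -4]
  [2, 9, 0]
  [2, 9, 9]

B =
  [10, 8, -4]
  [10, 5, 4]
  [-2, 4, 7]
A ⊗ B =
  [-6, 0, -7]
  [-2, 4, -2]
  [7, 10, -2]

Apply the min-plus product entry-by-entry:
  C[0][0] = min over k of (A[0][0] + B[0][0] = -3 + 10 = 7, A[0][1] + B[1][0] = 4 + 10 = 14, A[0][2] + B[2][0] = -4 + -2 = -6) = -6 (attained at k = 2)
  C[0][1] = min over k of (A[0][0] + B[0][1] = -3 + 8 = 5, A[0][1] + B[1][1] = 4 + 5 = 9, A[0][2] + B[2][1] = -4 + 4 = 0) = 0 (attained at k = 2)
  C[0][2] = min over k of (A[0][0] + B[0][2] = -3 + -4 = -7, A[0][1] + B[1][2] = 4 + 4 = 8, A[0][2] + B[2][2] = -4 + 7 = 3) = -7 (attained at k = 0)
  C[1][0] = min over k of (A[1][0] + B[0][0] = 2 + 10 = 12, A[1][1] + B[1][0] = 9 + 10 = 19, A[1][2] + B[2][0] = 0 + -2 = -2) = -2 (attained at k = 2)
  C[1][1] = min over k of (A[1][0] + B[0][1] = 2 + 8 = 10, A[1][1] + B[1][1] = 9 + 5 = 14, A[1][2] + B[2][1] = 0 + 4 = 4) = 4 (attained at k = 2)
  C[1][2] = min over k of (A[1][0] + B[0][2] = 2 + -4 = -2, A[1][1] + B[1][2] = 9 + 4 = 13, A[1][2] + B[2][2] = 0 + 7 = 7) = -2 (attained at k = 0)
  C[2][0] = min over k of (A[2][0] + B[0][0] = 2 + 10 = 12, A[2][1] + B[1][0] = 9 + 10 = 19, A[2][2] + B[2][0] = 9 + -2 = 7) = 7 (attained at k = 2)
  C[2][1] = min over k of (A[2][0] + B[0][1] = 2 + 8 = 10, A[2][1] + B[1][1] = 9 + 5 = 14, A[2][2] + B[2][1] = 9 + 4 = 13) = 10 (attained at k = 0)
  C[2][2] = min over k of (A[2][0] + B[0][2] = 2 + -4 = -2, A[2][1] + B[1][2] = 9 + 4 = 13, A[2][2] + B[2][2] = 9 + 7 = 16) = -2 (attained at k = 0)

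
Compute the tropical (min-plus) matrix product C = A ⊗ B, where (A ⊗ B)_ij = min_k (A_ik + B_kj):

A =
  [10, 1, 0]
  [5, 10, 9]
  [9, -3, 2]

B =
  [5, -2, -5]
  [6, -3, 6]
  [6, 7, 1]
A ⊗ B =
  [6, -2, 1]
  [10, 3, 0]
  [3, -6, 3]

Apply the min-plus product entry-by-entry:
  C[0][0] = min over k of (A[0][0] + B[0][0] = 10 + 5 = 15, A[0][1] + B[1][0] = 1 + 6 = 7, A[0][2] + B[2][0] = 0 + 6 = 6) = 6 (attained at k = 2)
  C[0][1] = min over k of (A[0][0] + B[0][1] = 10 + -2 = 8, A[0][1] + B[1][1] = 1 + -3 = -2, A[0][2] + B[2][1] = 0 + 7 = 7) = -2 (attained at k = 1)
  C[0][2] = min over k of (A[0][0] + B[0][2] = 10 + -5 = 5, A[0][1] + B[1][2] = 1 + 6 = 7, A[0][2] + B[2][2] = 0 + 1 = 1) = 1 (attained at k = 2)
  C[1][0] = min over k of (A[1][0] + B[0][0] = 5 + 5 = 10, A[1][1] + B[1][0] = 10 + 6 = 16, A[1][2] + B[2][0] = 9 + 6 = 15) = 10 (attained at k = 0)
  C[1][1] = min over k of (A[1][0] + B[0][1] = 5 + -2 = 3, A[1][1] + B[1][1] = 10 + -3 = 7, A[1][2] + B[2][1] = 9 + 7 = 16) = 3 (attained at k = 0)
  C[1][2] = min over k of (A[1][0] + B[0][2] = 5 + -5 = 0, A[1][1] + B[1][2] = 10 + 6 = 16, A[1][2] + B[2][2] = 9 + 1 = 10) = 0 (attained at k = 0)
  C[2][0] = min over k of (A[2][0] + B[0][0] = 9 + 5 = 14, A[2][1] + B[1][0] = -3 + 6 = 3, A[2][2] + B[2][0] = 2 + 6 = 8) = 3 (attained at k = 1)
  C[2][1] = min over k of (A[2][0] + B[0][1] = 9 + -2 = 7, A[2][1] + B[1][1] = -3 + -3 = -6, A[2][2] + B[2][1] = 2 + 7 = 9) = -6 (attained at k = 1)
  C[2][2] = min over k of (A[2][0] + B[0][2] = 9 + -5 = 4, A[2][1] + B[1][2] = -3 + 6 = 3, A[2][2] + B[2][2] = 2 + 1 = 3) = 3 (attained at k = 1)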